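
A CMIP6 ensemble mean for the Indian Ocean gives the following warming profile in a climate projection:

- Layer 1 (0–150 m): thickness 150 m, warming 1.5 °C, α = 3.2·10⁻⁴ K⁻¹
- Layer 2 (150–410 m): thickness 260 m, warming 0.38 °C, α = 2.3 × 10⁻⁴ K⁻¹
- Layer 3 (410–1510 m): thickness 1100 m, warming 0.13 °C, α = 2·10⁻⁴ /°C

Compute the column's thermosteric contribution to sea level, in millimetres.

0–150 m: 3.2×10⁻⁴ × 1.5 × 150 = 0.07200 m
2.3×10⁻⁴ × 260 × 0.38 = 0.022724 m
0.13 × 2×10⁻⁴ × 1100 = 0.02860 m
Δh = 0.07200 + 0.022724 + 0.02860 = 0.123324 m ≈ 120 mm

120 mm of thermosteric rise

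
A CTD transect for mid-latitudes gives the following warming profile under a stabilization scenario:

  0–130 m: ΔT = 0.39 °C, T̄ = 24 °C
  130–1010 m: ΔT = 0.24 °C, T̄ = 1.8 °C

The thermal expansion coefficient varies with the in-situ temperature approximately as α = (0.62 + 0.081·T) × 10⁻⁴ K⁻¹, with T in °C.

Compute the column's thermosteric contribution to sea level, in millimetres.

Δh ≈ 29.2 mm

Layer 1: α = (0.62 + 0.081×24)×10⁻⁴ = 2.564×10⁻⁴ K⁻¹
Layer 2: α = (0.62 + 0.081×1.8)×10⁻⁴ = 0.7658×10⁻⁴ K⁻¹
130 × 2.564×10⁻⁴ × 0.39 = 0.01299948 m
Layer 2: 880 × 0.7658×10⁻⁴ × 0.24 = 0.016173696 m
Δh = 0.01299948 + 0.016173696 = 0.029173176 m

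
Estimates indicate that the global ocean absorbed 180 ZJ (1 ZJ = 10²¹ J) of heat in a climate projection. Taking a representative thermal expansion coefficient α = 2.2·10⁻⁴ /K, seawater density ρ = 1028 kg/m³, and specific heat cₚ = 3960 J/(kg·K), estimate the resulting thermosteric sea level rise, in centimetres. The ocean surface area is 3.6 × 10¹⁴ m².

2.7 cm

Per unit area: Q = 180×10²¹ / (3.6×10¹⁴) = 5×10⁸ J/m²
Δh = αQ/(ρcₚ) = 2.2×10⁻⁴ × 5×10⁸ / (1028 × 3960) ≈ 0.027021 m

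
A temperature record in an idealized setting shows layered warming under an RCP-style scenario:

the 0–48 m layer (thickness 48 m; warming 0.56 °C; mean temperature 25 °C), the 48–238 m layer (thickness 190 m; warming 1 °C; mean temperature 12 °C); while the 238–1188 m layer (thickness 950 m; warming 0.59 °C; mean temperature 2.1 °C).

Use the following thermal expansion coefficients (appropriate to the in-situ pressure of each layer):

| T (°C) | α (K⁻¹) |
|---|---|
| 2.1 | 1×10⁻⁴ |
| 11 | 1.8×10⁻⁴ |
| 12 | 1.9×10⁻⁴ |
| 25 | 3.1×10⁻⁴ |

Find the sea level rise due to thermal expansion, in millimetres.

Layer 1 at 25 °C → α = 3.1×10⁻⁴ K⁻¹
Layer 2 at 12 °C → α = 1.9×10⁻⁴ K⁻¹
Layer 3 at 2.1 °C → α = 1×10⁻⁴ K⁻¹
0.56 × 48 × 3.1×10⁻⁴ = 0.0083328 m
48–238 m: 1 × 1.9×10⁻⁴ × 190 = 0.03610 m
238–1188 m: 1×10⁻⁴ × 950 × 0.59 = 0.05605 m
Δh = 0.0083328 + 0.03610 + 0.05605 = 0.1004828 m

Δh ≈ 100 mm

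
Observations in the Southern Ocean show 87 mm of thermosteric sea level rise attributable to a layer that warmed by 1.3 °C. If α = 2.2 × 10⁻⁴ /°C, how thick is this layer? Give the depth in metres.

H = Δh/(αΔT) = 0.087 / (2.2×10⁻⁴ × 1.3) ≈ 304.2 m

H ≈ 300 m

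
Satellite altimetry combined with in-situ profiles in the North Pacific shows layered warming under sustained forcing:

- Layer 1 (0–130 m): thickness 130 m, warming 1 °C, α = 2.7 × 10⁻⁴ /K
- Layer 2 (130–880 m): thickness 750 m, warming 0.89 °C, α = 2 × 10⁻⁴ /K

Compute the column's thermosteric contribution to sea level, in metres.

Layer 1: 130 × 2.7×10⁻⁴ × 1 = 0.03510 m
Layer 2: 0.89 × 750 × 2×10⁻⁴ = 0.13350 m
Δh = 0.03510 + 0.13350 = 0.16860 m

about 0.169 m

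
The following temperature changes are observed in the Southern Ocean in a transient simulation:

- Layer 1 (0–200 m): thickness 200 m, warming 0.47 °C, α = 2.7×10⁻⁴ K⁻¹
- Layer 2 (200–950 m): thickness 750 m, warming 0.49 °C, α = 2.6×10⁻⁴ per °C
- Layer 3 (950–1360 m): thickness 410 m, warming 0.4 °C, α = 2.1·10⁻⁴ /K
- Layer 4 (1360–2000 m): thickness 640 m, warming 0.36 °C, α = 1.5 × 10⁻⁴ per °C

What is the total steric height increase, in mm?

Δh ≈ 190 mm

0–200 m: 0.47 × 2.7×10⁻⁴ × 200 = 0.02538 m
200–950 m: 0.49 × 750 × 2.6×10⁻⁴ = 0.09555 m
2.1×10⁻⁴ × 410 × 0.4 = 0.03444 m
0.36 × 1.5×10⁻⁴ × 640 = 0.03456 m
Δh = 0.02538 + 0.09555 + 0.03444 + 0.03456 = 0.18993 m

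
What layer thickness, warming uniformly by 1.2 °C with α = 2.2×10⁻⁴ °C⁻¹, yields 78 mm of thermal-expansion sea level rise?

300 m

H = Δh/(αΔT) = 0.078 / (2.2×10⁻⁴ × 1.2) ≈ 295.5 m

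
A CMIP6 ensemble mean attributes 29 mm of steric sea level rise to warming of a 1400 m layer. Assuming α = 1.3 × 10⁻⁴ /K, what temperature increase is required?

ΔT ≈ 0.16 K

ΔT = Δh/(αH) = 0.029 / (1.3×10⁻⁴ × 1400) ≈ 0.1593 K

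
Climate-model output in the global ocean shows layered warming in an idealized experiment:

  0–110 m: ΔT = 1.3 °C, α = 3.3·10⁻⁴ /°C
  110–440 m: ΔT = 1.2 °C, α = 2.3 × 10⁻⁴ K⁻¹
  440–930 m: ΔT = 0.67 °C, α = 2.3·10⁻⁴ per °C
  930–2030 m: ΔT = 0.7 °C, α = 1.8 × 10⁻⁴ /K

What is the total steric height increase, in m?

3.3×10⁻⁴ × 110 × 1.3 = 0.04719 m
Layer 2: 1.2 × 2.3×10⁻⁴ × 330 = 0.09108 m
0.67 × 2.3×10⁻⁴ × 490 = 0.075509 m
930–2030 m: 1.8×10⁻⁴ × 1100 × 0.7 = 0.13860 m
Δh = 0.04719 + 0.09108 + 0.075509 + 0.13860 = 0.352379 m

0.352 m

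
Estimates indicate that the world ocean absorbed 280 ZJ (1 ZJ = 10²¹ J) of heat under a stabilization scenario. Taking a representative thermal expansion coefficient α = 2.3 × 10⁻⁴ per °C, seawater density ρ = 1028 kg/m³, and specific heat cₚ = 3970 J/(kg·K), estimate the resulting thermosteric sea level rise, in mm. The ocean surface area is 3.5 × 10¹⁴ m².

Per unit area: Q = 280×10²¹ / (3.5×10¹⁴) = 8×10⁸ J/m²
Δh = αQ/(ρcₚ) = 2.3×10⁻⁴ × 8×10⁸ / (1028 × 3970) ≈ 0.045085 m

45.1 mm of thermosteric rise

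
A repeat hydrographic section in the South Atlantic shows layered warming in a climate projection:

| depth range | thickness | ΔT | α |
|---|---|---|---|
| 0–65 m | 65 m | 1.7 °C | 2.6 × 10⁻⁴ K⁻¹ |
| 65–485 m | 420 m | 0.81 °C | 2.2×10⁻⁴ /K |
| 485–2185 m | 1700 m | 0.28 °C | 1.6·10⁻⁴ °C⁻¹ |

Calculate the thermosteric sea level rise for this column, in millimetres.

180 mm of thermosteric rise

0–65 m: 2.6×10⁻⁴ × 65 × 1.7 = 0.02873 m
0.81 × 420 × 2.2×10⁻⁴ = 0.074844 m
1.6×10⁻⁴ × 0.28 × 1700 = 0.07616 m
Δh = 0.02873 + 0.074844 + 0.07616 = 0.179734 m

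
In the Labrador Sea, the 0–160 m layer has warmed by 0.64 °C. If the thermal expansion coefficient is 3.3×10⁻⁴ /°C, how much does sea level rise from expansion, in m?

0.034 m of thermosteric rise

Δh = αΔT·H = 3.3×10⁻⁴ × 0.64 × 160 = 0.033792 m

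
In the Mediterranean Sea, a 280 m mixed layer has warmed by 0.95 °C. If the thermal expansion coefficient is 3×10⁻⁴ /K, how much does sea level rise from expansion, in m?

0.080 m

Δh = αΔT·H = 3×10⁻⁴ × 0.95 × 280 = 0.07980 m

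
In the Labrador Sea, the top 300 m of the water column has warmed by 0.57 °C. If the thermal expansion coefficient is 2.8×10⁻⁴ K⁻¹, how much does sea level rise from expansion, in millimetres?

48 mm

Δh = αΔT·H = 2.8×10⁻⁴ × 0.57 × 300 = 0.04788 m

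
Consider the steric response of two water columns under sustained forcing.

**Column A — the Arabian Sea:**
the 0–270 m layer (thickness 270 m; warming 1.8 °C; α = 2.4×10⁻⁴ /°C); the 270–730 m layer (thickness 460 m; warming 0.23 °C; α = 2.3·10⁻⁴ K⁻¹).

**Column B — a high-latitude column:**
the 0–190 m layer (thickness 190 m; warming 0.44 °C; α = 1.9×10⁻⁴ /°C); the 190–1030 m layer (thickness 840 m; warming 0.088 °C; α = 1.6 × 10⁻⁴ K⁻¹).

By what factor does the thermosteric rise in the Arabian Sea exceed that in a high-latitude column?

a factor of 5.09

A 0–270 m: 2.4×10⁻⁴ × 1.8 × 270 = 0.11664 m
A 270–730 m: 0.23 × 460 × 2.3×10⁻⁴ = 0.024334 m
A total: 0.140974 m
B 0.44 × 190 × 1.9×10⁻⁴ = 0.015884 m
B 190–1030 m: 0.088 × 840 × 1.6×10⁻⁴ = 0.0118272 m
B total: 0.0277112 m
Ratio: 0.140974 / 0.0277112 ≈ 5.087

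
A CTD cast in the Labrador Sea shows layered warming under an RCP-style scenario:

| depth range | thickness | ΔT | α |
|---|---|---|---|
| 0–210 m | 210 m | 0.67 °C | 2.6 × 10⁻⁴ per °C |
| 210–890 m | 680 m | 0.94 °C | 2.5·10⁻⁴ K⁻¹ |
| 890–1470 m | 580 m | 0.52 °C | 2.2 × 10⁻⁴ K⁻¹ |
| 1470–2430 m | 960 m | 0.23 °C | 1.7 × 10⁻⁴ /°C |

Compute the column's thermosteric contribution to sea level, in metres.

Layer 1: 210 × 2.6×10⁻⁴ × 0.67 = 0.036582 m
Layer 2: 0.94 × 680 × 2.5×10⁻⁴ = 0.15980 m
580 × 2.2×10⁻⁴ × 0.52 = 0.066352 m
Layer 4: 0.23 × 1.7×10⁻⁴ × 960 = 0.037536 m
Δh = 0.036582 + 0.15980 + 0.066352 + 0.037536 = 0.30027 m ≈ 0.30 m

about 0.30 m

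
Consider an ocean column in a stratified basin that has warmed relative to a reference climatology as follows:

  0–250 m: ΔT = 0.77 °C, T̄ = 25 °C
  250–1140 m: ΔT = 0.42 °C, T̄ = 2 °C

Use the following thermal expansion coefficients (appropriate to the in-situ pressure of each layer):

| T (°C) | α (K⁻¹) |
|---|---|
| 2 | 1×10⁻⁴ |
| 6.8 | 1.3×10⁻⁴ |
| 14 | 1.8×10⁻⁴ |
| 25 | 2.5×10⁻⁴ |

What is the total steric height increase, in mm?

about 85.5 mm

Layer 1 at 25 °C → α = 2.5×10⁻⁴ K⁻¹
Layer 2 at 2 °C → α = 1×10⁻⁴ K⁻¹
0–250 m: 0.77 × 2.5×10⁻⁴ × 250 = 0.048125 m
0.42 × 890 × 1×10⁻⁴ = 0.03738 m
Δh = 0.048125 + 0.03738 = 0.085505 m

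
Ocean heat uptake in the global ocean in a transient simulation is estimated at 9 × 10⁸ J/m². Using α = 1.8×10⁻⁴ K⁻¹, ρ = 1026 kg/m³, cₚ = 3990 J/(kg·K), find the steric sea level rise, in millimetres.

40 mm

Δh = αQ/(ρcₚ) = 1.8×10⁻⁴ × 9×10⁸ / (1026 × 3990) ≈ 0.039573 m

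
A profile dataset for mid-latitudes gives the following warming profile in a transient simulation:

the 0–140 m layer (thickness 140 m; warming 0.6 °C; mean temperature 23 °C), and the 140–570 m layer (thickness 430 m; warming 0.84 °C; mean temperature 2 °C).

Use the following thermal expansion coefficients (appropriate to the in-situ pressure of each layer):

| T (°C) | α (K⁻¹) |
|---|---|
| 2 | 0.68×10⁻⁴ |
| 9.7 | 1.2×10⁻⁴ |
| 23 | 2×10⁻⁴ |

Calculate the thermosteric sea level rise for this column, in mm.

41.4 mm of thermosteric rise

Layer 1 at 23 °C → α = 2×10⁻⁴ K⁻¹
Layer 2 at 2 °C → α = 0.68×10⁻⁴ K⁻¹
140 × 0.6 × 2×10⁻⁴ = 0.01680 m
140–570 m: 0.84 × 0.68×10⁻⁴ × 430 = 0.0245616 m
Δh = 0.01680 + 0.0245616 = 0.0413616 m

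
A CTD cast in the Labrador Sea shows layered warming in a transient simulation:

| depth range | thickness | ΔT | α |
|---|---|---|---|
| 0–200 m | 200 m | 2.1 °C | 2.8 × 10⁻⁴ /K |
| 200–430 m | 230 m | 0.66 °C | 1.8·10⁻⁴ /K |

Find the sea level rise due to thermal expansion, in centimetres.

2.1 × 200 × 2.8×10⁻⁴ = 0.11760 m
1.8×10⁻⁴ × 230 × 0.66 = 0.027324 m
Δh = 0.11760 + 0.027324 = 0.144924 m ≈ 14.5 cm

Δh ≈ 14.5 cm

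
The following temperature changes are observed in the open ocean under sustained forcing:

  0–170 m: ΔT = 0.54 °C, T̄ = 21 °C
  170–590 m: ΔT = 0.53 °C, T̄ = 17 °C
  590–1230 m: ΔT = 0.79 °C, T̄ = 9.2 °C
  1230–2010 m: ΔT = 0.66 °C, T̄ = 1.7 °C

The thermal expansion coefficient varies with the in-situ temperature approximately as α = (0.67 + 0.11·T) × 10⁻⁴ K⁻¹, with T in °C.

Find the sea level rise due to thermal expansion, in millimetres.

Layer 1: α = (0.67 + 0.11×21)×10⁻⁴ = 2.98×10⁻⁴ K⁻¹
Layer 2: α = (0.67 + 0.11×17)×10⁻⁴ = 2.54×10⁻⁴ K⁻¹
Layer 3: α = (0.67 + 0.11×9.2)×10⁻⁴ = 1.682×10⁻⁴ K⁻¹
Layer 4: α = (0.67 + 0.11×1.7)×10⁻⁴ = 0.857×10⁻⁴ K⁻¹
0–170 m: 170 × 2.98×10⁻⁴ × 0.54 = 0.0273564 m
Layer 2: 0.53 × 420 × 2.54×10⁻⁴ = 0.0565404 m
0.79 × 1.682×10⁻⁴ × 640 = 0.08504192 m
Layer 4: 0.66 × 0.857×10⁻⁴ × 780 = 0.04411836 m
Δh = 0.0273564 + 0.0565404 + 0.08504192 + 0.04411836 = 0.21305708 m ≈ 210 mm

210 mm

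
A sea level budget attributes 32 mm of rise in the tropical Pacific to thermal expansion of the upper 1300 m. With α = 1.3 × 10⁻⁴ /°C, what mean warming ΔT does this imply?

ΔT = Δh/(αH) = 0.032 / (1.3×10⁻⁴ × 1300) ≈ 0.1893 °C

about 0.189 °C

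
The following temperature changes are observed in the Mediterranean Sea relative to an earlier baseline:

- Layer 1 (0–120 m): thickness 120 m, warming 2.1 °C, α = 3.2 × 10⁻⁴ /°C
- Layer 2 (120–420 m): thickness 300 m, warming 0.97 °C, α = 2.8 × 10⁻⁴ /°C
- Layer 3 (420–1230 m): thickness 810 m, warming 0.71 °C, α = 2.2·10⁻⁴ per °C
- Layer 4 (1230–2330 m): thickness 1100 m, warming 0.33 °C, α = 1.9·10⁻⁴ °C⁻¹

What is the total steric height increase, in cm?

about 35.8 cm

0–120 m: 2.1 × 3.2×10⁻⁴ × 120 = 0.08064 m
Layer 2: 2.8×10⁻⁴ × 0.97 × 300 = 0.08148 m
810 × 0.71 × 2.2×10⁻⁴ = 0.126522 m
1230–2330 m: 0.33 × 1100 × 1.9×10⁻⁴ = 0.06897 m
Δh = 0.08064 + 0.08148 + 0.126522 + 0.06897 = 0.357612 m ≈ 35.8 cm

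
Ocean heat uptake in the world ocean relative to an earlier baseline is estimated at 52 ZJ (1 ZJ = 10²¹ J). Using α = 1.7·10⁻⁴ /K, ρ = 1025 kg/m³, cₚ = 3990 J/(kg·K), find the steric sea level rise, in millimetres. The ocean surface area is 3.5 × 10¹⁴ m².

about 6.18 mm

Per unit area: Q = 52×10²¹ / (3.5×10¹⁴) ≈ 1.486×10⁸ J/m²
Δh = αQ/(ρcₚ) = 1.7×10⁻⁴ × 1.486×10⁸ / (1025 × 3990) ≈ 0.0061769 m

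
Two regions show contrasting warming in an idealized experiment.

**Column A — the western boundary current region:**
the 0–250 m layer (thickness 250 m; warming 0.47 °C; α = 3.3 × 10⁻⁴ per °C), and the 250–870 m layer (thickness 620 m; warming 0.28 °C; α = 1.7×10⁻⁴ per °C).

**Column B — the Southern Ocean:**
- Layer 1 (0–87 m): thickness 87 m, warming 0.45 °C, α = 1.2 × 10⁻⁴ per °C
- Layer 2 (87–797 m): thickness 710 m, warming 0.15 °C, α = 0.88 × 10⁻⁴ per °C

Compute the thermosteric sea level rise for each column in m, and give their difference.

A 0–250 m: 3.3×10⁻⁴ × 0.47 × 250 = 0.038775 m
A Layer 2: 620 × 0.28 × 1.7×10⁻⁴ = 0.029512 m
A total: 0.068287 m
B 1.2×10⁻⁴ × 87 × 0.45 = 0.004698 m
B 710 × 0.88×10⁻⁴ × 0.15 = 0.009372 m
B total: 0.01407 m
Difference: 0.068287 − 0.01407 = 0.054217 m

Δh_A ≈ 0.0683 m, Δh_B ≈ 0.0141 m; difference ≈ 0.0542 m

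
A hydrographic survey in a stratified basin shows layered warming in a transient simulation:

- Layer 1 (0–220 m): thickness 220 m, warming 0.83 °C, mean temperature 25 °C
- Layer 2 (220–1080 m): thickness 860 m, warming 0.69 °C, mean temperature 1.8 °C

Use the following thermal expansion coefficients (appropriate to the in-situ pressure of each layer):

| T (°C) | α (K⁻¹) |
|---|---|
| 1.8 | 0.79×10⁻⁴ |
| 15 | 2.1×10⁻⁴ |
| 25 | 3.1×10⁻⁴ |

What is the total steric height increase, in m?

Δh ≈ 0.10 m

Layer 1 at 25 °C → α = 3.1×10⁻⁴ K⁻¹
Layer 2 at 1.8 °C → α = 0.79×10⁻⁴ K⁻¹
0–220 m: 220 × 3.1×10⁻⁴ × 0.83 = 0.056606 m
Layer 2: 0.79×10⁻⁴ × 0.69 × 860 = 0.0468786 m
Δh = 0.056606 + 0.0468786 = 0.1034846 m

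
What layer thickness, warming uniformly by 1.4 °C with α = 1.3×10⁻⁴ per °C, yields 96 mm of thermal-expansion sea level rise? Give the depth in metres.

about 530 m

H = Δh/(αΔT) = 0.096 / (1.3×10⁻⁴ × 1.4) ≈ 527.5 m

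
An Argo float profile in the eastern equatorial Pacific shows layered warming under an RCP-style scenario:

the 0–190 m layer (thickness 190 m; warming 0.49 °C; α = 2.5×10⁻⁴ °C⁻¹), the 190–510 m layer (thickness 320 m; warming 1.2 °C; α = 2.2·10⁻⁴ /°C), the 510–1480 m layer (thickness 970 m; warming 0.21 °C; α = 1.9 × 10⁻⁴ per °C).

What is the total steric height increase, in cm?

14.6 cm

Layer 1: 190 × 2.5×10⁻⁴ × 0.49 = 0.023275 m
Layer 2: 1.2 × 2.2×10⁻⁴ × 320 = 0.08448 m
Layer 3: 1.9×10⁻⁴ × 970 × 0.21 = 0.038703 m
Δh = 0.023275 + 0.08448 + 0.038703 = 0.146458 m ≈ 14.6 cm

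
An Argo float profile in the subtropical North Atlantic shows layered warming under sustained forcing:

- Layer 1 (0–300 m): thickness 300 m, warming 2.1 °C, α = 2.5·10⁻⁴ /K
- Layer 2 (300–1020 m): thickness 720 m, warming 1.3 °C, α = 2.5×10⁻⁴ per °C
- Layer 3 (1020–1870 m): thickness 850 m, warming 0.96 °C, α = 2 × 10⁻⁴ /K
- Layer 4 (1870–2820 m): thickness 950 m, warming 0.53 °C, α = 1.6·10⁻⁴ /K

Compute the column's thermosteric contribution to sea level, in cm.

Δh ≈ 64 cm

0–300 m: 300 × 2.1 × 2.5×10⁻⁴ = 0.15750 m
300–1020 m: 2.5×10⁻⁴ × 1.3 × 720 = 0.23400 m
1020–1870 m: 2×10⁻⁴ × 0.96 × 850 = 0.16320 m
1.6×10⁻⁴ × 950 × 0.53 = 0.08056 m
Δh = 0.15750 + 0.23400 + 0.16320 + 0.08056 = 0.63526 m ≈ 64 cm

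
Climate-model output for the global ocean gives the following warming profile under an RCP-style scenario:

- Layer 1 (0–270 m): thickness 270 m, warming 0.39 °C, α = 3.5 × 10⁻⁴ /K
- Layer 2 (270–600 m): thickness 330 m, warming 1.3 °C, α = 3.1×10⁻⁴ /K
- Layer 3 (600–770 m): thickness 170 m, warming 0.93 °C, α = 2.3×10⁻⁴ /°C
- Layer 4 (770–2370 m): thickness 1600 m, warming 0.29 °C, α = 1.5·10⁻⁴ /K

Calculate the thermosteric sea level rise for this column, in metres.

Δh ≈ 0.28 m

Layer 1: 0.39 × 3.5×10⁻⁴ × 270 = 0.036855 m
330 × 3.1×10⁻⁴ × 1.3 = 0.13299 m
Layer 3: 2.3×10⁻⁴ × 170 × 0.93 = 0.036363 m
Layer 4: 1.5×10⁻⁴ × 1600 × 0.29 = 0.06960 m
Δh = 0.036855 + 0.13299 + 0.036363 + 0.06960 = 0.275808 m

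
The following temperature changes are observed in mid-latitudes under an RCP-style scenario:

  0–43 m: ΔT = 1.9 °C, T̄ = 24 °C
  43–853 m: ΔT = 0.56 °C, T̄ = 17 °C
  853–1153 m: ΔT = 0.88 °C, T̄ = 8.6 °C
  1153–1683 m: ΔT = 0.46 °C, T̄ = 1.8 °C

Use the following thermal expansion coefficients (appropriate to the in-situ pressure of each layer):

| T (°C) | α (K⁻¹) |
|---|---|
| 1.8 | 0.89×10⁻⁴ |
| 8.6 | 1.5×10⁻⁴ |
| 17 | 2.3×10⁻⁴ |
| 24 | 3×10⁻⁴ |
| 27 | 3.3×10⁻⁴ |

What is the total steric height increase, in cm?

19.0 cm

Layer 1 at 24 °C → α = 3×10⁻⁴ K⁻¹
Layer 2 at 17 °C → α = 2.3×10⁻⁴ K⁻¹
Layer 3 at 8.6 °C → α = 1.5×10⁻⁴ K⁻¹
Layer 4 at 1.8 °C → α = 0.89×10⁻⁴ K⁻¹
1.9 × 3×10⁻⁴ × 43 = 0.02451 m
0.56 × 810 × 2.3×10⁻⁴ = 0.104328 m
Layer 3: 1.5×10⁻⁴ × 300 × 0.88 = 0.03960 m
Layer 4: 0.89×10⁻⁴ × 530 × 0.46 = 0.0216982 m
Δh = 0.02451 + 0.104328 + 0.03960 + 0.0216982 = 0.1901362 m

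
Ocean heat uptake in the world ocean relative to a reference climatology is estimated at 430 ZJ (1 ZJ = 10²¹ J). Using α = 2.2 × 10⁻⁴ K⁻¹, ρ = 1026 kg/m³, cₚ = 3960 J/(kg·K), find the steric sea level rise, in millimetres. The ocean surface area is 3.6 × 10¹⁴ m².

Per unit area: Q = 430×10²¹ / (3.6×10¹⁴) ≈ 1.194×10⁹ J/m²
Δh = αQ/(ρcₚ) = 2.2×10⁻⁴ × 1.194×10⁹ / (1026 × 3960) ≈ 0.064652 m

Δh ≈ 65 mm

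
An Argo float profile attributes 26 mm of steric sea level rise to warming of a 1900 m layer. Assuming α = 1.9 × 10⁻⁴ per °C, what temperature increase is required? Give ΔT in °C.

ΔT = Δh/(αH) = 0.026 / (1.9×10⁻⁴ × 1900) ≈ 0.07202 °C

ΔT ≈ 0.072 °C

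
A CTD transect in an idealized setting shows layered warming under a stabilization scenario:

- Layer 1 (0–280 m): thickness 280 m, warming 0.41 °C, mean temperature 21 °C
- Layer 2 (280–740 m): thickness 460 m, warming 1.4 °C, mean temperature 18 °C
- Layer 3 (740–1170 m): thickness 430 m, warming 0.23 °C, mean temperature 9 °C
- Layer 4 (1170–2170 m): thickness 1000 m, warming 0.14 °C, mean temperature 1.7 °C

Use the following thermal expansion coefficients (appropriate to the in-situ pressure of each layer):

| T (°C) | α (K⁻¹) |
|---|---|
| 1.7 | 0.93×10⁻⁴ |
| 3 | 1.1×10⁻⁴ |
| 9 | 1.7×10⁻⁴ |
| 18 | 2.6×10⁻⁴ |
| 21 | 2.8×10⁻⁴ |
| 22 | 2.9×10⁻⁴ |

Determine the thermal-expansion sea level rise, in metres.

Δh = 0.229 m

Layer 1 at 21 °C → α = 2.8×10⁻⁴ K⁻¹
Layer 2 at 18 °C → α = 2.6×10⁻⁴ K⁻¹
Layer 3 at 9 °C → α = 1.7×10⁻⁴ K⁻¹
Layer 4 at 1.7 °C → α = 0.93×10⁻⁴ K⁻¹
0–280 m: 280 × 0.41 × 2.8×10⁻⁴ = 0.032144 m
Layer 2: 460 × 1.4 × 2.6×10⁻⁴ = 0.16744 m
740–1170 m: 1.7×10⁻⁴ × 0.23 × 430 = 0.016813 m
1170–2170 m: 1000 × 0.14 × 0.93×10⁻⁴ = 0.01302 m
Δh = 0.032144 + 0.16744 + 0.016813 + 0.01302 = 0.229417 m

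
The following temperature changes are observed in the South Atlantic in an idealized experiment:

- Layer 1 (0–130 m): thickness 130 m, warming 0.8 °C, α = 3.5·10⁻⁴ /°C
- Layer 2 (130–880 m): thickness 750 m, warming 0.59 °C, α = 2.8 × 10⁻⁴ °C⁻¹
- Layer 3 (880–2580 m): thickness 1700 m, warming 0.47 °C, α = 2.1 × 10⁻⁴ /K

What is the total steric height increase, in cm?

Layer 1: 0.8 × 3.5×10⁻⁴ × 130 = 0.03640 m
130–880 m: 2.8×10⁻⁴ × 750 × 0.59 = 0.12390 m
880–2580 m: 2.1×10⁻⁴ × 1700 × 0.47 = 0.16779 m
Δh = 0.03640 + 0.12390 + 0.16779 = 0.32809 m ≈ 32.8 cm

32.8 cm of thermosteric rise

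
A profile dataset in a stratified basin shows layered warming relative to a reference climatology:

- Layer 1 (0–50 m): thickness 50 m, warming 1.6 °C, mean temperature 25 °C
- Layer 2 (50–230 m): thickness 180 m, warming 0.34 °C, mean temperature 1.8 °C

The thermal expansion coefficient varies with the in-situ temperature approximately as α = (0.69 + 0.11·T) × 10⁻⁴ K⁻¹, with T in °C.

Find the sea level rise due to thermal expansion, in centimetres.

Layer 1: α = (0.69 + 0.11×25)×10⁻⁴ = 3.44×10⁻⁴ K⁻¹
Layer 2: α = (0.69 + 0.11×1.8)×10⁻⁴ = 0.888×10⁻⁴ K⁻¹
0–50 m: 50 × 3.44×10⁻⁴ × 1.6 = 0.02752 m
50–230 m: 0.888×10⁻⁴ × 0.34 × 180 = 0.00543456 m
Δh = 0.02752 + 0.00543456 = 0.03295456 m

about 3.30 cm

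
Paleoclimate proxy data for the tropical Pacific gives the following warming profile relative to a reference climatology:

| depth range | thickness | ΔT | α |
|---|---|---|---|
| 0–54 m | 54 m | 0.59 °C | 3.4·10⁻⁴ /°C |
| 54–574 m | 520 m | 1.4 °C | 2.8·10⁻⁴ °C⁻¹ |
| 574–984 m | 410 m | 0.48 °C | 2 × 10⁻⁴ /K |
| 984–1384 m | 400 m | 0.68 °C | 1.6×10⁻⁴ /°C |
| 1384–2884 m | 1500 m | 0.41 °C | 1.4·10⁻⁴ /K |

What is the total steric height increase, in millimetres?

Layer 1: 3.4×10⁻⁴ × 0.59 × 54 = 0.0108324 m
Layer 2: 520 × 2.8×10⁻⁴ × 1.4 = 0.20384 m
574–984 m: 410 × 2×10⁻⁴ × 0.48 = 0.03936 m
Layer 4: 1.6×10⁻⁴ × 0.68 × 400 = 0.04352 m
0.41 × 1.4×10⁻⁴ × 1500 = 0.08610 m
Δh = 0.0108324 + 0.20384 + 0.03936 + 0.04352 + 0.08610 = 0.3836524 m

Δh ≈ 384 mm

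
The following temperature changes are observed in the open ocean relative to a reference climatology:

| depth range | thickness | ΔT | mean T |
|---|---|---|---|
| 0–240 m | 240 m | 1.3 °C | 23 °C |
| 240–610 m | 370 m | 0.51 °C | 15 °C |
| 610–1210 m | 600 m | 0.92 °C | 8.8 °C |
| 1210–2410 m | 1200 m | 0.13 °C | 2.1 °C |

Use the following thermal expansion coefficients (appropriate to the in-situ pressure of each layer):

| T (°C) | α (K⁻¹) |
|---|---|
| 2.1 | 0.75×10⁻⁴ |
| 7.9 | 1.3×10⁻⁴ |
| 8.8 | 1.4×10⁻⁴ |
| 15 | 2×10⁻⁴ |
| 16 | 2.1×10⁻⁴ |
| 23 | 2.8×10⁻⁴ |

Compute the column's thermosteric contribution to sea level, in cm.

Layer 1 at 23 °C → α = 2.8×10⁻⁴ K⁻¹
Layer 2 at 15 °C → α = 2×10⁻⁴ K⁻¹
Layer 3 at 8.8 °C → α = 1.4×10⁻⁴ K⁻¹
Layer 4 at 2.1 °C → α = 0.75×10⁻⁴ K⁻¹
Layer 1: 240 × 1.3 × 2.8×10⁻⁴ = 0.08736 m
0.51 × 370 × 2×10⁻⁴ = 0.03774 m
0.92 × 600 × 1.4×10⁻⁴ = 0.07728 m
Layer 4: 1200 × 0.75×10⁻⁴ × 0.13 = 0.01170 m
Δh = 0.08736 + 0.03774 + 0.07728 + 0.01170 = 0.21408 m

Δh = 21.4 cm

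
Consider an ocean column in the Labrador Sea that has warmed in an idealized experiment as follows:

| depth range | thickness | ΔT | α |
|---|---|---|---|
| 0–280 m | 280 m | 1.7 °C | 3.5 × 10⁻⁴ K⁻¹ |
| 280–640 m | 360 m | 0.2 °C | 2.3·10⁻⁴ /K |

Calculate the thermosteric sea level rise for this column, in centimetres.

Δh ≈ 18.3 cm

3.5×10⁻⁴ × 1.7 × 280 = 0.16660 m
280–640 m: 0.2 × 360 × 2.3×10⁻⁴ = 0.01656 m
Δh = 0.16660 + 0.01656 = 0.18316 m ≈ 18.3 cm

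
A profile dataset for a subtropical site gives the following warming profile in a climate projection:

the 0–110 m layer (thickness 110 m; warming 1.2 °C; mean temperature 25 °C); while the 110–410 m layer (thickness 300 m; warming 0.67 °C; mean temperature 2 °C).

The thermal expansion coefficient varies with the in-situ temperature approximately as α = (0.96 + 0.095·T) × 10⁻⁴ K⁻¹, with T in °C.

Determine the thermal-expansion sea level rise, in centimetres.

Layer 1: α = (0.96 + 0.095×25)×10⁻⁴ = 3.335×10⁻⁴ K⁻¹
Layer 2: α = (0.96 + 0.095×2)×10⁻⁴ = 1.15×10⁻⁴ K⁻¹
0–110 m: 110 × 3.335×10⁻⁴ × 1.2 = 0.044022 m
110–410 m: 1.15×10⁻⁴ × 300 × 0.67 = 0.023115 m
Δh = 0.044022 + 0.023115 = 0.067137 m ≈ 6.71 cm

Δh ≈ 6.71 cm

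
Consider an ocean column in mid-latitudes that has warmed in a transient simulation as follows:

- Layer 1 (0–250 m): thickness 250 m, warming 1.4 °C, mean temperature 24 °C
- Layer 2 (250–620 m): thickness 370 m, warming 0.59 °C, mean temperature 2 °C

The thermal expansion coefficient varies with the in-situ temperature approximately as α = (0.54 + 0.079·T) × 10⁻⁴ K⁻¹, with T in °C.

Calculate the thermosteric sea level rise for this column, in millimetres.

Layer 1: α = (0.54 + 0.079×24)×10⁻⁴ = 2.436×10⁻⁴ K⁻¹
Layer 2: α = (0.54 + 0.079×2)×10⁻⁴ = 0.698×10⁻⁴ K⁻¹
Layer 1: 250 × 1.4 × 2.436×10⁻⁴ = 0.08526 m
250–620 m: 0.59 × 370 × 0.698×10⁻⁴ = 0.01523734 m
Δh = 0.08526 + 0.01523734 = 0.10049734 m ≈ 100 mm

100 mm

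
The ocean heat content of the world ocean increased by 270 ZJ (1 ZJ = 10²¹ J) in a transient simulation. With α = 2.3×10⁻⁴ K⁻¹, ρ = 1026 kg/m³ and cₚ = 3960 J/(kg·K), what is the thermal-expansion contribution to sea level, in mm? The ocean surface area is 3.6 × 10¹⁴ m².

Per unit area: Q = 270×10²¹ / (3.6×10¹⁴) = 7.5×10⁸ J/m²
Δh = αQ/(ρcₚ) = 2.3×10⁻⁴ × 7.5×10⁸ / (1026 × 3960) ≈ 0.042457 m

about 42 mm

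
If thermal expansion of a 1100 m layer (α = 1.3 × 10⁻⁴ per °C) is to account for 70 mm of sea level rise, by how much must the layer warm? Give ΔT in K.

ΔT = Δh/(αH) = 0.07 / (1.3×10⁻⁴ × 1100) ≈ 0.4895 K

0.490 K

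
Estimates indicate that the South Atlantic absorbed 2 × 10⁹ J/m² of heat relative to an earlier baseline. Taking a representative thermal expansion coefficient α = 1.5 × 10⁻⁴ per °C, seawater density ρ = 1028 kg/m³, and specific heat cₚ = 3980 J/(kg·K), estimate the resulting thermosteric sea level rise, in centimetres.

7.33 cm

Δh = αQ/(ρcₚ) = 1.5×10⁻⁴ × 2×10⁹ / (1028 × 3980) ≈ 0.073324 m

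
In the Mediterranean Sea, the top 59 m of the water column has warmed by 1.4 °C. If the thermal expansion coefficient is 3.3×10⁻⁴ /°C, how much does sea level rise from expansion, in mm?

27.3 mm

Δh = αΔT·H = 3.3×10⁻⁴ × 1.4 × 59 = 0.027258 m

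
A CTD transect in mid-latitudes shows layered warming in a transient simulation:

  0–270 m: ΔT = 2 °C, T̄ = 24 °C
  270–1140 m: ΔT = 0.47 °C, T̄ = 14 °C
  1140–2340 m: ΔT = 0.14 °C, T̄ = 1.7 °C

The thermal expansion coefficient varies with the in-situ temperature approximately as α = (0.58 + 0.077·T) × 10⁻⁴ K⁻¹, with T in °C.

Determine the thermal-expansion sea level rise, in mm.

211 mm of thermosteric rise

Layer 1: α = (0.58 + 0.077×24)×10⁻⁴ = 2.428×10⁻⁴ K⁻¹
Layer 2: α = (0.58 + 0.077×14)×10⁻⁴ = 1.658×10⁻⁴ K⁻¹
Layer 3: α = (0.58 + 0.077×1.7)×10⁻⁴ = 0.7109×10⁻⁴ K⁻¹
0–270 m: 2 × 270 × 2.428×10⁻⁴ = 0.131112 m
270–1140 m: 1.658×10⁻⁴ × 0.47 × 870 = 0.06779562 m
Layer 3: 1200 × 0.7109×10⁻⁴ × 0.14 = 0.01194312 m
Δh = 0.131112 + 0.06779562 + 0.01194312 = 0.21085074 m ≈ 211 mm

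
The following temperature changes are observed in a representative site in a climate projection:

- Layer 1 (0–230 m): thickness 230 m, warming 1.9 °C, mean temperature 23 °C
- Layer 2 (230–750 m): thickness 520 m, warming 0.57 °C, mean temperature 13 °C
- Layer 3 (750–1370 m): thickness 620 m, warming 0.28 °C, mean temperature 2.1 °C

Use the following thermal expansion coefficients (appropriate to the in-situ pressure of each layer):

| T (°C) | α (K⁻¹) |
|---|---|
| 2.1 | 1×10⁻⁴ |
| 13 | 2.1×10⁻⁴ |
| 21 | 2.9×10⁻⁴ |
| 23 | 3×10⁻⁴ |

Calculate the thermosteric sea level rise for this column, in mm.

about 210 mm

Layer 1 at 23 °C → α = 3×10⁻⁴ K⁻¹
Layer 2 at 13 °C → α = 2.1×10⁻⁴ K⁻¹
Layer 3 at 2.1 °C → α = 1×10⁻⁴ K⁻¹
230 × 1.9 × 3×10⁻⁴ = 0.13110 m
Layer 2: 2.1×10⁻⁴ × 0.57 × 520 = 0.062244 m
Layer 3: 1×10⁻⁴ × 0.28 × 620 = 0.01736 m
Δh = 0.13110 + 0.062244 + 0.01736 = 0.210704 m ≈ 210 mm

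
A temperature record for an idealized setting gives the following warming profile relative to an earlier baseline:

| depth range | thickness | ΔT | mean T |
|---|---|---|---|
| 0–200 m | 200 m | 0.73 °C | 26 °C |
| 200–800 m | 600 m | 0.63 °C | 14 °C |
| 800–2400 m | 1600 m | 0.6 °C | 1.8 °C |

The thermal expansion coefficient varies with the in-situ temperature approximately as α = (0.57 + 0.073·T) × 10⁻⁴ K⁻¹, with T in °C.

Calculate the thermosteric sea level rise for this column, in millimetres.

Layer 1: α = (0.57 + 0.073×26)×10⁻⁴ = 2.468×10⁻⁴ K⁻¹
Layer 2: α = (0.57 + 0.073×14)×10⁻⁴ = 1.592×10⁻⁴ K⁻¹
Layer 3: α = (0.57 + 0.073×1.8)×10⁻⁴ = 0.7014×10⁻⁴ K⁻¹
2.468×10⁻⁴ × 0.73 × 200 = 0.0360328 m
0.63 × 600 × 1.592×10⁻⁴ = 0.0601776 m
0.7014×10⁻⁴ × 0.6 × 1600 = 0.0673344 m
Δh = 0.0360328 + 0.0601776 + 0.0673344 = 0.1635448 m ≈ 160 mm

160 mm of thermosteric rise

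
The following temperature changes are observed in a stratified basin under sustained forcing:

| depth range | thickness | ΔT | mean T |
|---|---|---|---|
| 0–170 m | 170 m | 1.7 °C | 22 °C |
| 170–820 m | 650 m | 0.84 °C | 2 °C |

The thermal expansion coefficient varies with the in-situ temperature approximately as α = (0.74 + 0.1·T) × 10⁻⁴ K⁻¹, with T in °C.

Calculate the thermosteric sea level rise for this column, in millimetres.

Δh = 140 mm

Layer 1: α = (0.74 + 0.1×22)×10⁻⁴ = 2.94×10⁻⁴ K⁻¹
Layer 2: α = (0.74 + 0.1×2)×10⁻⁴ = 0.94×10⁻⁴ K⁻¹
2.94×10⁻⁴ × 170 × 1.7 = 0.084966 m
Layer 2: 650 × 0.84 × 0.94×10⁻⁴ = 0.051324 m
Δh = 0.084966 + 0.051324 = 0.13629 m ≈ 140 mm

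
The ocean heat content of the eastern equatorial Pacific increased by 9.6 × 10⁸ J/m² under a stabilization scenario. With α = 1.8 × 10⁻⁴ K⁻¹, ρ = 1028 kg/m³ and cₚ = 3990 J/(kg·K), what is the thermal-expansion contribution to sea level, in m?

about 0.0421 m

Δh = αQ/(ρcₚ) = 1.8×10⁻⁴ × 9.6×10⁸ / (1028 × 3990) ≈ 0.042129 m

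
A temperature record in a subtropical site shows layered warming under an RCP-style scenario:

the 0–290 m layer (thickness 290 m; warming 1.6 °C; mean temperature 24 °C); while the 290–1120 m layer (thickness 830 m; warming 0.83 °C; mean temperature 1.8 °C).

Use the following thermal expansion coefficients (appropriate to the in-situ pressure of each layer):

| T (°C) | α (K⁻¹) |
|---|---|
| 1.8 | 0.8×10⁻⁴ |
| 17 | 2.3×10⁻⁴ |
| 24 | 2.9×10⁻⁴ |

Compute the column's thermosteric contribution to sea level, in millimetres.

190 mm of thermosteric rise

Layer 1 at 24 °C → α = 2.9×10⁻⁴ K⁻¹
Layer 2 at 1.8 °C → α = 0.8×10⁻⁴ K⁻¹
0–290 m: 2.9×10⁻⁴ × 290 × 1.6 = 0.13456 m
290–1120 m: 830 × 0.8×10⁻⁴ × 0.83 = 0.055112 m
Δh = 0.13456 + 0.055112 = 0.189672 m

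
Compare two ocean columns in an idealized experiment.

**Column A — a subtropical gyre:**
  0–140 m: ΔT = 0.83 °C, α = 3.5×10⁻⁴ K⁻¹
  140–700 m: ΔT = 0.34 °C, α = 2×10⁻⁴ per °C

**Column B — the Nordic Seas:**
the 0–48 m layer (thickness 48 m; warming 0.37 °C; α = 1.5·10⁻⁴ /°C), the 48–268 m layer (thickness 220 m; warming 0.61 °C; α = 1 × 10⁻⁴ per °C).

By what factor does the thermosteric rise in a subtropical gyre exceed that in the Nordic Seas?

4.9

A Layer 1: 3.5×10⁻⁴ × 140 × 0.83 = 0.04067 m
A Layer 2: 560 × 0.34 × 2×10⁻⁴ = 0.03808 m
A total: 0.07875 m
B Layer 1: 1.5×10⁻⁴ × 48 × 0.37 = 0.002664 m
B 0.61 × 1×10⁻⁴ × 220 = 0.01342 m
B total: 0.016084 m
Ratio: 0.07875 / 0.016084 ≈ 4.896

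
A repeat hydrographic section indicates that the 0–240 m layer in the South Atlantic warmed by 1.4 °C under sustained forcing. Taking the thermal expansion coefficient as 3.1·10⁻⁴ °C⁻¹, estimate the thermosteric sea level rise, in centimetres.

Δh ≈ 10.4 cm

Δh = αΔT·H = 3.1×10⁻⁴ × 1.4 × 240 = 0.10416 m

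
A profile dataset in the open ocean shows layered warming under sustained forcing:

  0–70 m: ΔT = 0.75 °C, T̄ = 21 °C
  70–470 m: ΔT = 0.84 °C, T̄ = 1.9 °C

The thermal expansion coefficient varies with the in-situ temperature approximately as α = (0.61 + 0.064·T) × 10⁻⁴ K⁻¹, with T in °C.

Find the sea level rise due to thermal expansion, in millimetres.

Layer 1: α = (0.61 + 0.064×21)×10⁻⁴ = 1.954×10⁻⁴ K⁻¹
Layer 2: α = (0.61 + 0.064×1.9)×10⁻⁴ = 0.7316×10⁻⁴ K⁻¹
1.954×10⁻⁴ × 70 × 0.75 = 0.0102585 m
400 × 0.7316×10⁻⁴ × 0.84 = 0.02458176 m
Δh = 0.0102585 + 0.02458176 = 0.03484026 m

35 mm of thermosteric rise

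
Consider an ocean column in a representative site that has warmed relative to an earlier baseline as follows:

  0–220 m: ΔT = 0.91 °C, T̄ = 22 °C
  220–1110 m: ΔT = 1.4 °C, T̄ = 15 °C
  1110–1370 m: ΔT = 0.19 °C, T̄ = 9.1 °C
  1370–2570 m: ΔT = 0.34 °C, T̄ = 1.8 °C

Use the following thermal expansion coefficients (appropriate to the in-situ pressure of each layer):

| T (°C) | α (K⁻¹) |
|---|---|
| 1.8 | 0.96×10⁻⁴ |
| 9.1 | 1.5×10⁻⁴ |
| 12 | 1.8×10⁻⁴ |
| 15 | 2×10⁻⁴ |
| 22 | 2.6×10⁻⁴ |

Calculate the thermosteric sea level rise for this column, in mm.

Layer 1 at 22 °C → α = 2.6×10⁻⁴ K⁻¹
Layer 2 at 15 °C → α = 2×10⁻⁴ K⁻¹
Layer 3 at 9.1 °C → α = 1.5×10⁻⁴ K⁻¹
Layer 4 at 1.8 °C → α = 0.96×10⁻⁴ K⁻¹
0–220 m: 2.6×10⁻⁴ × 0.91 × 220 = 0.052052 m
2×10⁻⁴ × 890 × 1.4 = 0.24920 m
Layer 3: 260 × 1.5×10⁻⁴ × 0.19 = 0.00741 m
1200 × 0.34 × 0.96×10⁻⁴ = 0.039168 m
Δh = 0.052052 + 0.24920 + 0.00741 + 0.039168 = 0.34783 m

Δh = 350 mm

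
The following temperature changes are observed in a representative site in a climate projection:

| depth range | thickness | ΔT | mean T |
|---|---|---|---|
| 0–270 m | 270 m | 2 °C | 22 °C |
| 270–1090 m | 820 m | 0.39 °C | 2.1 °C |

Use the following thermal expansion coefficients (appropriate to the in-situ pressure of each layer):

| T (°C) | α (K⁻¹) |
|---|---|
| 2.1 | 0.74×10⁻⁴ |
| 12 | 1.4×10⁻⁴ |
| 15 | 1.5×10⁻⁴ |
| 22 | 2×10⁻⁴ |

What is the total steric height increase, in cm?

13 cm

Layer 1 at 22 °C → α = 2×10⁻⁴ K⁻¹
Layer 2 at 2.1 °C → α = 0.74×10⁻⁴ K⁻¹
0–270 m: 2×10⁻⁴ × 270 × 2 = 0.10800 m
Layer 2: 820 × 0.39 × 0.74×10⁻⁴ = 0.0236652 m
Δh = 0.10800 + 0.0236652 = 0.1316652 m ≈ 13 cm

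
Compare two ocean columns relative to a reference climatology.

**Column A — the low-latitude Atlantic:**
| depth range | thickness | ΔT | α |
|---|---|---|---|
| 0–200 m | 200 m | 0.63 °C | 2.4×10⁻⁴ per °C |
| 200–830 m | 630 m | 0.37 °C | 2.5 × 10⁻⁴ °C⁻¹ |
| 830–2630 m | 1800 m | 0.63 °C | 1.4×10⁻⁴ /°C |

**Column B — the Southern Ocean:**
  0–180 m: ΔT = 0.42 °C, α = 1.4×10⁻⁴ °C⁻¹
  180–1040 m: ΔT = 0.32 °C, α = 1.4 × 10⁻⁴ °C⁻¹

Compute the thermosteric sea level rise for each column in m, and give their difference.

A 0–200 m: 2.4×10⁻⁴ × 0.63 × 200 = 0.03024 m
A Layer 2: 2.5×10⁻⁴ × 630 × 0.37 = 0.058275 m
A Layer 3: 1800 × 1.4×10⁻⁴ × 0.63 = 0.15876 m
A total: 0.247275 m
B 1.4×10⁻⁴ × 0.42 × 180 = 0.010584 m
B 180–1040 m: 0.32 × 860 × 1.4×10⁻⁴ = 0.038528 m
B total: 0.049112 m
Difference: 0.247275 − 0.049112 = 0.198163 m

A: 0.25 m; B: 0.049 m; difference 0.20 m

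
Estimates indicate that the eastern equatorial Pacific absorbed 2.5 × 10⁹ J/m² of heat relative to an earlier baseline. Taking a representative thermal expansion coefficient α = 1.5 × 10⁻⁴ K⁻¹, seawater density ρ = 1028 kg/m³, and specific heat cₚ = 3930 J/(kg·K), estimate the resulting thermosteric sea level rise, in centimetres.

9.28 cm

Δh = αQ/(ρcₚ) = 1.5×10⁻⁴ × 2.5×10⁹ / (1028 × 3930) ≈ 0.092821 m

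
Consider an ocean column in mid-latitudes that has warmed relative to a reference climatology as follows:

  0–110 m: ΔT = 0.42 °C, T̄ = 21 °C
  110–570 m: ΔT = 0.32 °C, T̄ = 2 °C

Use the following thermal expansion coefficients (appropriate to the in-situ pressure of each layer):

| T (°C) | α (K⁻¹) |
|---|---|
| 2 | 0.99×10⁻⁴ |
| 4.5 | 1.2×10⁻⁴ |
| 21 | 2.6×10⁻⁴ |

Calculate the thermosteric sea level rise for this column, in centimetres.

Layer 1 at 21 °C → α = 2.6×10⁻⁴ K⁻¹
Layer 2 at 2 °C → α = 0.99×10⁻⁴ K⁻¹
110 × 2.6×10⁻⁴ × 0.42 = 0.012012 m
0.99×10⁻⁴ × 0.32 × 460 = 0.0145728 m
Δh = 0.012012 + 0.0145728 = 0.0265848 m

Δh ≈ 2.66 cm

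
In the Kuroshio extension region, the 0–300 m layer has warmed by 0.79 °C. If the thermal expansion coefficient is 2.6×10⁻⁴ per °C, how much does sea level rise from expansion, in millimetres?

Δh = 61.6 mm

Δh = αΔT·H = 2.6×10⁻⁴ × 0.79 × 300 = 0.06162 m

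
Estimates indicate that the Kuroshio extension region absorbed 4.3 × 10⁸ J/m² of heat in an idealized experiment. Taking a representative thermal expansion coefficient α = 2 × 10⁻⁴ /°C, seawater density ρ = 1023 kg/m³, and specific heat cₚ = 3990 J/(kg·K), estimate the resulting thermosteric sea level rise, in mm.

Δh = αQ/(ρcₚ) = 2×10⁻⁴ × 4.3×10⁸ / (1023 × 3990) ≈ 0.021069 m

Δh ≈ 21 mm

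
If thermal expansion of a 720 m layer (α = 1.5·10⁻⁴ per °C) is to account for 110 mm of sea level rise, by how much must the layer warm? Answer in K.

about 1.02 K

ΔT = Δh/(αH) = 0.11 / (1.5×10⁻⁴ × 720) ≈ 1.019 K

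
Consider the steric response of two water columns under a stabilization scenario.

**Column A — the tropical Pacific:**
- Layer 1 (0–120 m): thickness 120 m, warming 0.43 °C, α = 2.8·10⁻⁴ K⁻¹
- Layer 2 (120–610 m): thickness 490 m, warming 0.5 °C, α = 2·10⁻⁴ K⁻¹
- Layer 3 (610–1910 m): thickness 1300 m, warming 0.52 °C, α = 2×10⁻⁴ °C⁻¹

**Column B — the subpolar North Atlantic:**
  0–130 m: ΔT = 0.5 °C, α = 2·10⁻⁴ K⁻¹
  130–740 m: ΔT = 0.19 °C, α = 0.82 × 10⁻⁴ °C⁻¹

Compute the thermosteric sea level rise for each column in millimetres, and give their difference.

A 0–120 m: 2.8×10⁻⁴ × 0.43 × 120 = 0.014448 m
A 2×10⁻⁴ × 0.5 × 490 = 0.04900 m
A 0.52 × 2×10⁻⁴ × 1300 = 0.13520 m
A total: 0.198648 m
B 2×10⁻⁴ × 0.5 × 130 = 0.01300 m
B Layer 2: 610 × 0.82×10⁻⁴ × 0.19 = 0.0095038 m
B total: 0.0225038 m
Difference: 0.198648 − 0.0225038 = 0.1761442 m

Δh_A ≈ 200 mm, Δh_B ≈ 23 mm; difference ≈ 180 mm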